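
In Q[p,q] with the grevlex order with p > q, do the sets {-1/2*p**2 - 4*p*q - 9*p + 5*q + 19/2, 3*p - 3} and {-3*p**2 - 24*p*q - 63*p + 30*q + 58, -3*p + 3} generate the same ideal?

Two ideals are equal iff their reduced Gröbner bases coincide (the reduced basis is unique for a fixed ordering).
Buchberger on the first generating set:
f_1 = -1/2*p**2 - 4*p*q - 9*p + 5*q + 19/2, LT = p**2.
f_2 = 3*p - 3, LT = p.

S(f_1,f_2): lcm = p**2. S = 8*p*q + 19*p - 10*q - 19.
  leading term p*q: subtract (8/3*q)·f_2 from 8*p*q + 19*p - 10*q - 19 → 19*p - 2*q - 19
  leading term p: subtract (19/3)·f_2 from 19*p - 2*q - 19 → -2*q
  leading term q: no divisor's leading term divides it; move -2*q to the remainder.
  remainder -2*q ≠ 0; add g_3 = -2*q to the basis.

The other S-polynomials (S(f_1,g_3), S(f_2,g_3)) all reduce to 0 modulo the current basis, so we have a Gröbner basis.
Inter-reduce: drop elements whose leading term is divisible by another's, tail-reduce, and make monic.
Reduced Gröbner basis: {p - 1, q}.

Buchberger on the second generating set:
h_1 = -3*p**2 - 24*p*q - 63*p + 30*q + 58, LT = p**2.
h_2 = -3*p + 3, LT = p.

S(h_1,h_2): lcm = p**2. S = 8*p*q + 22*p - 10*q - 58/3.
  leading term p*q: subtract (-8/3*q)·h_2 from 8*p*q + 22*p - 10*q - 58/3 → 22*p - 2*q - 58/3
  leading term p: subtract (-22/3)·h_2 from 22*p - 2*q - 58/3 → -2*q + 8/3
  leading term q: no divisor's leading term divides it; move -2*q to the remainder.
  leading term 1: no divisor's leading term divides it; move 8/3 to the remainder.
  remainder -2*q + 8/3 ≠ 0; add k_3 = -2*q + 8/3 to the basis.

The other S-polynomials (S(h_1,k_3), S(h_2,k_3)) all reduce to 0 modulo the current basis, so we have a Gröbner basis.
Inter-reduce: drop elements whose leading term is divisible by another's, tail-reduce, and make monic.
Reduced Gröbner basis: {p - 1, q - 4/3}.

Since the reduced bases disagree, the two ideals are not the same.
The same test decides containment: I ⊆ J iff every generator of I reduces to 0 modulo a Gröbner basis of J.

No, the ideals differ.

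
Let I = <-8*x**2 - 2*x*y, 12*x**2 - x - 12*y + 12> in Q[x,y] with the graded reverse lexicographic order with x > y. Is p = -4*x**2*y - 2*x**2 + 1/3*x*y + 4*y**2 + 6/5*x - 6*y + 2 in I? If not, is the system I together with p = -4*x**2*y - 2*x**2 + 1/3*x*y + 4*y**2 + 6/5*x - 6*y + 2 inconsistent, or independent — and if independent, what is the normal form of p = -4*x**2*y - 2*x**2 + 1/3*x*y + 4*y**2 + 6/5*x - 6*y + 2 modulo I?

First compute the reduced Gröbner basis of I by Buchberger's algorithm.
f_1 = -8*x**2 - 2*x*y, LT = x**2.
f_2 = 12*x**2 - x - 12*y + 12, LT = x**2.

S(f_1,f_2): lcm = x**2. S = 1/4*x*y + 1/12*x + y - 1.
  leading term x*y: no divisor's leading term divides it; move 1/4*x*y to the remainder.
  leading term x: no divisor's leading term divides it; move 1/12*x to the remainder.
  leading term y: no divisor's leading term divides it; move y to the remainder.
  leading term 1: no divisor's leading term divides it; move -1 to the remainder.
  remainder 1/4*x*y + 1/12*x + y - 1 ≠ 0; add h_3 = 1/4*x*y + 1/12*x + y - 1 to the basis.

S(f_1,h_3): lcm = x**2*y. S = 1/4*x*y**2 - 1/3*x**2 - 4*x*y + 4*x.
  leading term x*y**2: subtract (y)·h_3 from 1/4*x*y**2 - 1/3*x**2 - 4*x*y + 4*x → -1/3*x**2 - 49/12*x*y - y**2 + 4*x + y
  leading term x**2: subtract (1/24)·f_1 from -1/3*x**2 - 49/12*x*y - y**2 + 4*x + y → -4*x*y - y**2 + 4*x + y
  leading term x*y: subtract (-16)·h_3 from -4*x*y - y**2 + 4*x + y → -y**2 + 16/3*x + 17*y - 16
  leading term y**2: no divisor's leading term divides it; move -y**2 to the remainder.
  leading term x: no divisor's leading term divides it; move 16/3*x to the remainder.
  leading term y: no divisor's leading term divides it; move 17*y to the remainder.
  leading term 1: no divisor's leading term divides it; move -16 to the remainder.
  remainder -y**2 + 16/3*x + 17*y - 16 ≠ 0; add h_4 = -y**2 + 16/3*x + 17*y - 16 to the basis.

S(f_2,h_3): lcm = x**2*y. S = -1/3*x**2 - 49/12*x*y - y**2 + 4*x + y.
  leading term x**2: subtract (1/24)·f_1 from -1/3*x**2 - 49/12*x*y - y**2 + 4*x + y → -4*x*y - y**2 + 4*x + y
  leading term x*y: subtract (-16)·h_3 from -4*x*y - y**2 + 4*x + y → -y**2 + 16/3*x + 17*y - 16
  leading term y**2: subtract (1)·h_4 from -y**2 + 16/3*x + 17*y - 16 → 0
  remainder 0.

S(f_1,h_4): leading monomials are coprime, so the S-polynomial reduces to 0 (Buchberger's first criterion).
S(f_2,h_4): leading monomials are coprime, so the S-polynomial reduces to 0 (Buchberger's first criterion).
S(h_3,h_4): lcm = x*y**2. S = 16/3*x**2 + 52/3*x*y + 4*y**2 - 16*x - 4*y.
  leading term x**2: subtract (-2/3)·f_1 from 16/3*x**2 + 52/3*x*y + 4*y**2 - 16*x - 4*y → 16*x*y + 4*y**2 - 16*x - 4*y
  leading term x*y: subtract (64)·h_3 from 16*x*y + 4*y**2 - 16*x - 4*y → 4*y**2 - 64/3*x - 68*y + 64
  leading term y**2: subtract (-4)·h_4 from 4*y**2 - 64/3*x - 68*y + 64 → 0
  remainder 0.

Every S-polynomial of the final basis reduces to 0, so we have a Gröbner basis.
Inter-reduce: drop elements whose leading term is divisible by another's, tail-reduce, and make monic.
Reduced Gröbner basis: {x**2 - 1/12*x - y + 1, x*y + 1/3*x + 4*y - 4, y**2 - 16/3*x - 17*y + 16}.
Label its elements g_1 = x**2 - 1/12*x - y + 1, g_2 = x*y + 1/3*x + 4*y - 4, g_3 = y**2 - 16/3*x - 17*y + 16.

Reduce p = -4*x**2*y - 2*x**2 + 1/3*x*y + 4*y**2 + 6/5*x - 6*y + 2 modulo G:
  leading term x**2*y: subtract (-4*y)·g_1 from -4*x**2*y - 2*x**2 + 1/3*x*y + 4*y**2 + 6/5*x - 6*y + 2 → -2*x**2 + 6/5*x - 2*y + 2
  leading term x**2: subtract (-2)·g_1 from -2*x**2 + 6/5*x - 2*y + 2 → 31/30*x - 4*y + 4
  leading term x: no divisor's leading term divides it; move 31/30*x to the remainder.
  leading term y: no divisor's leading term divides it; move -4*y to the remainder.
  leading term 1: no divisor's leading term divides it; move 4 to the remainder.
  normal form = 31/30*x - 4*y + 4.
The normal form is nonzero, so p ∉ I. Since p minus its normal form lies in I, I + (p) = I + (r) where r = 31/30*x - 4*y + 4; decide whether this ideal is the whole ring.
Run Buchberger on G together with r (pairs among the g_i already reduce to 0 since G is a Gröbner basis):
g_1 = x**2 - 1/12*x - y + 1, LT = x**2.
g_2 = x*y + 1/3*x + 4*y - 4, LT = x*y.
g_3 = y**2 - 16/3*x - 17*y + 16, LT = y**2.
r = 31/30*x - 4*y + 4, LT = x.

S(g_1,g_2): lcm = x**2*y. S = -1/3*x**2 - 49/12*x*y - y**2 + 4*x + y.
  leading term x**2: subtract (-1/3)·g_1 from -1/3*x**2 - 49/12*x*y - y**2 + 4*x + y → -49/12*x*y - y**2 + 143/36*x + 2/3*y + 1/3
  leading term x*y: subtract (-49/12)·g_2 from -49/12*x*y - y**2 + 143/36*x + 2/3*y + 1/3 → -y**2 + 16/3*x + 17*y - 16
  leading term y**2: subtract (-1)·g_3 from -y**2 + 16/3*x + 17*y - 16 → 0
  remainder 0.

S(g_1,g_3): leading monomials are coprime, so the S-polynomial reduces to 0 (Buchberger's first criterion).
S(g_1,r): lcm = x**2. S = 120/31*x*y - 1471/372*x - y + 1.
  leading term x*y: subtract (120/31)·g_2 from 120/31*x*y - 1471/372*x - y + 1 → -1951/372*x - 511/31*y + 511/31
  leading term x: subtract (-9755/1922)·r from -1951/372*x - 511/31*y + 511/31 → -35351/961*y + 35351/961
  leading term y: no divisor's leading term divides it; move -35351/961*y to the remainder.
  leading term 1: no divisor's leading term divides it; move 35351/961 to the remainder.
  remainder -35351/961*y + 35351/961 ≠ 0; add m_5 = -35351/961*y + 35351/961 to the basis.

S(g_2,g_3): lcm = x*y**2. S = 16/3*x**2 + 52/3*x*y + 4*y**2 - 16*x - 4*y.
  leading term x**2: subtract (16/3)·g_1 from 16/3*x**2 + 52/3*x*y + 4*y**2 - 16*x - 4*y → 52/3*x*y + 4*y**2 - 140/9*x + 4/3*y - 16/3
  leading term x*y: subtract (52/3)·g_2 from 52/3*x*y + 4*y**2 - 140/9*x + 4/3*y - 16/3 → 4*y**2 - 64/3*x - 68*y + 64
  leading term y**2: subtract (4)·g_3 from 4*y**2 - 64/3*x - 68*y + 64 → 0
  remainder 0.

S(g_2,r): lcm = x*y. S = 120/31*y**2 + 1/3*x + 4/31*y - 4.
  leading term y**2: subtract (120/31)·g_3 from 120/31*y**2 + 1/3*x + 4/31*y - 4 → 1951/93*x + 2044/31*y - 2044/31
  leading term x: subtract (19510/961)·r from 1951/93*x + 2044/31*y - 2044/31 → 141404/961*y - 141404/961
  leading term y: subtract (-4)·m_5 from 141404/961*y - 141404/961 → 0
  remainder 0.

S(g_3,r): leading monomials are coprime, so the S-polynomial reduces to 0 (Buchberger's first criterion).
S(g_1,m_5): leading monomials are coprime, so the S-polynomial reduces to 0 (Buchberger's first criterion).
S(g_2,m_5): lcm = x*y. S = 4/3*x + 4*y - 4.
  leading term x: subtract (40/31)·r from 4/3*x + 4*y - 4 → 284/31*y - 284/31
  leading term y: subtract (-8804/35351)·m_5 from 284/31*y - 284/31 → 0
  remainder 0.

S(g_3,m_5): lcm = y**2. S = -16/3*x - 16*y + 16.
  leading term x: subtract (-160/31)·r from -16/3*x - 16*y + 16 → -1136/31*y + 1136/31
  leading term y: subtract (35216/35351)·m_5 from -1136/31*y + 1136/31 → 0
  remainder 0.

S(r,m_5): leading monomials are coprime, so the S-polynomial reduces to 0 (Buchberger's first criterion).
Every S-polynomial of the final basis reduces to 0, so we have a Gröbner basis.
Inter-reduce: drop elements whose leading term is divisible by another's, tail-reduce, and make monic.
Reduced Gröbner basis: {x, y - 1}.
The reduced Gröbner basis of I + (p) is {x, y - 1} ≠ {1}, a proper ideal, so the enlarged system stays consistent: p is independent of I, with normal form 31/30*x - 4*y + 4.

-4*x**2*y - 2*x**2 + 1/3*x*y + 4*y**2 + 6/5*x - 6*y + 2 is independent of I; its normal form modulo I is 31/30*x - 4*y + 4.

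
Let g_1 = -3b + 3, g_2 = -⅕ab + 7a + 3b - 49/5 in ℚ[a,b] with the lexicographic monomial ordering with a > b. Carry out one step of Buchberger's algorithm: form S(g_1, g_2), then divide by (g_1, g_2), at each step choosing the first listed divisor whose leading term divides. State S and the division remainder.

S(g_1, g_2) = 34a + 15b - 49; remainder on division = 34a - 34.

lcm(LM(g_1), LM(g_2)) = ab.
S = (lcm/LT(g_1))·g_1 − (lcm/LT(g_2))·g_2 = 34a + 15b - 49.
Reduce S modulo (g_1, g_2) in that order:
  leading term a: no divisor's leading term divides it; move 34a to the remainder.
  leading term b: subtract (-5)·g_1 from 15b - 49 → -34
  leading term 1: no divisor's leading term divides it; move -34 to the remainder.
The remainder 34a - 34 is nonzero, so it would be added as the next basis element.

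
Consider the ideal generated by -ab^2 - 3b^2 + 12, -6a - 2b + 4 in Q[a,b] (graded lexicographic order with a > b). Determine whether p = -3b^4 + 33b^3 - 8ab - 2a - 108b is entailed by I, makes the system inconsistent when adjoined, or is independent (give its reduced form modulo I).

First compute the reduced Gröbner basis of I by Buchberger's algorithm.
f_1 = -ab^2 - 3b^2 + 12, LT = ab^2.
f_2 = -6a - 2b + 4, LT = a.

S(f_1,f_2): lcm = ab^2. S = -1/3b^3 + 11/3b^2 - 12.
  leading term b^3: no divisor's leading term divides it; move -1/3b^3 to the remainder.
  leading term b^2: no divisor's leading term divides it; move 11/3b^2 to the remainder.
  leading term 1: no divisor's leading term divides it; move -12 to the remainder.
  remainder -1/3b^3 + 11/3b^2 - 12 ≠ 0; add h_3 = -1/3b^3 + 11/3b^2 - 12 to the basis.

The other S-polynomials (S(f_1,h_3), S(f_2,h_3)) all reduce to 0 modulo the current basis, so we have a Gröbner basis.
Inter-reduce: drop elements whose leading term is divisible by another's, tail-reduce, and make monic.
Reduced Gröbner basis: {b^3 - 11b^2 + 36, a + 1/3b - 2/3}.
Label its elements g_1 = b^3 - 11b^2 + 36, g_2 = a + 1/3b - 2/3.

Reduce p = -3b^4 + 33b^3 - 8ab - 2a - 108b modulo G:
  leading term b^4: subtract (-3b)·g_1 from -3b^4 + 33b^3 - 8ab - 2a - 108b → -8ab - 2a
  leading term ab: subtract (-8b)·g_2 from -8ab - 2a → 8/3b^2 - 2a - 16/3b
  leading term b^2: no divisor's leading term divides it; move 8/3b^2 to the remainder.
  leading term a: subtract (-2)·g_2 from -2a - 16/3b → -14/3b - 4/3
  leading term b: no divisor's leading term divides it; move -14/3b to the remainder.
  leading term 1: no divisor's leading term divides it; move -4/3 to the remainder.
  normal form = 8/3b^2 - 14/3b - 4/3.
The normal form is nonzero, so p ∉ I. Since p minus its normal form lies in I, I + (p) = I + (r) where r = 8/3b^2 - 14/3b - 4/3; decide whether this ideal is the whole ring.
Run Buchberger on G together with r (pairs among the g_i already reduce to 0 since G is a Gröbner basis):
g_1 = b^3 - 11b^2 + 36, LT = b^3.
g_2 = a + 1/3b - 2/3, LT = a.
r = 8/3b^2 - 14/3b - 4/3, LT = b^2.

S(g_1,r): lcm = b^3. S = -37/4b^2 + 1/2b + 36.
  leading term b^2: subtract (-111/32)·r from -37/4b^2 + 1/2b + 36 → -251/16b + 251/8
  leading term b: no divisor's leading term divides it; move -251/16b to the remainder.
  leading term 1: no divisor's leading term divides it; move 251/8 to the remainder.
  remainder -251/16b + 251/8 ≠ 0; add m_4 = -251/16b + 251/8 to the basis.

The other S-polynomials (S(g_1,g_2), S(g_2,r), S(g_1,m_4), S(g_2,m_4), S(r,m_4)) all reduce to 0 modulo the current basis, so we have a Gröbner basis.
Inter-reduce: drop elements whose leading term is divisible by another's, tail-reduce, and make monic.
Reduced Gröbner basis: {a, b - 2}.
The reduced Gröbner basis of I + (p) is {a, b - 2} ≠ {1}, a proper ideal, so the enlarged system stays consistent: p is independent of I, with normal form 8/3b^2 - 14/3b - 4/3.

-3b^4 + 33b^3 - 8ab - 2a - 108b is independent of I; its normal form modulo I is 8/3b^2 - 14/3b - 4/3.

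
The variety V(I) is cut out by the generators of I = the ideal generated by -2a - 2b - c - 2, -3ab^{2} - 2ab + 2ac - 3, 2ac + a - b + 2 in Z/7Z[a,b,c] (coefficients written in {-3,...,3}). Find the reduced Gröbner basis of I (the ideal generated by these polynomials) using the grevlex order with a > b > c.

The reduced Gröbner basis is the canonical form of the ideal for this ordering.

f_1 = -2a - 2b - c - 2, LT = a.
f_2 = -3ab^{2} - 2ab + 2ac - 3, LT = ab^{2}.
f_3 = 2ac + a - b + 2, LT = ac.

S(f_1,f_2): lcm = ab^{2}. S = b^{3} - 3b^{2}c - 3ab + b^{2} + 3ac - 1.
  leading term b^{3}: no divisor's leading term divides it; move b^{3} to the remainder.
  leading term b^{2}c: no divisor's leading term divides it; move -3b^{2}c to the remainder.
  leading term ab: subtract (-2b)·f_1 from -3ab + b^{2} + 3ac - 1 → -3b^{2} + 3ac - 2bc + 3b - 1
  leading term b^{2}: no divisor's leading term divides it; move -3b^{2} to the remainder.
  leading term ac: subtract (2c)·f_1 from 3ac - 2bc + 3b - 1 → 2bc + 2c^{2} + 3b - 3c - 1
  leading term bc: no divisor's leading term divides it; move 2bc to the remainder.
  leading term c^{2}: no divisor's leading term divides it; move 2c^{2} to the remainder.
  leading term b: no divisor's leading term divides it; move 3b to the remainder.
  leading term c: no divisor's leading term divides it; move -3c to the remainder.
  leading term 1: no divisor's leading term divides it; move -1 to the remainder.
  remainder b^{3} - 3b^{2}c - 3b^{2} + 2bc + 2c^{2} + 3b - 3c - 1 ≠ 0; add g_4 = b^{3} - 3b^{2}c - 3b^{2} + 2bc + 2c^{2} + 3b - 3c - 1 to the basis.

S(f_1,f_3): lcm = ac. S = bc - 3c^{2} + 3a - 3b + c - 1.
  leading term bc: no divisor's leading term divides it; move bc to the remainder.
  leading term c^{2}: no divisor's leading term divides it; move -3c^{2} to the remainder.
  leading term a: subtract (2)·f_1 from 3a - 3b + c - 1 → b + 3c + 3
  leading term b: no divisor's leading term divides it; move b to the remainder.
  leading term c: no divisor's leading term divides it; move 3c to the remainder.
  leading term 1: no divisor's leading term divides it; move 3 to the remainder.
  remainder bc - 3c^{2} + b + 3c + 3 ≠ 0; add g_5 = bc - 3c^{2} + b + 3c + 3 to the basis.

S(f_2,f_3): lcm = ab^{2}c. S = 3ab^{2} - 3b^{3} + 3abc - 3ac^{2} - b^{2} + c.
  leading term ab^{2}: subtract (2b^{2})·f_1 from 3ab^{2} - 3b^{3} + 3abc - 3ac^{2} - b^{2} + c → b^{3} + 3abc + 2b^{2}c - 3ac^{2} + 3b^{2} + c
  leading term b^{3}: subtract (1)·g_4 from b^{3} + 3abc + 2b^{2}c - 3ac^{2} + 3b^{2} + c → 3abc - 2b^{2}c - 3ac^{2} - b^{2} - 2bc - 2c^{2} - 3b - 3c + 1
  leading term abc: subtract (2bc)·f_1 from 3abc - 2b^{2}c - 3ac^{2} - b^{2} - 2bc - 2c^{2} - 3b - 3c + 1 → 2b^{2}c - 3ac^{2} + 2bc^{2} - b^{2} + 2bc - 2c^{2} - 3b - 3c + 1
  leading term b^{2}c: subtract (2b)·g_5 from 2b^{2}c - 3ac^{2} + 2bc^{2} - b^{2} + 2bc - 2c^{2} - 3b - 3c + 1 → -3ac^{2} + bc^{2} - 3b^{2} + 3bc - 2c^{2} - 2b - 3c + 1
  leading term ac^{2}: subtract (-2c^{2})·f_1 from -3ac^{2} + bc^{2} - 3b^{2} + 3bc - 2c^{2} - 2b - 3c + 1 → -3bc^{2} - 2c^{3} - 3b^{2} + 3bc + c^{2} - 2b - 3c + 1
  leading term bc^{2}: subtract (-3c)·g_5 from -3bc^{2} - 2c^{3} - 3b^{2} + 3bc + c^{2} - 2b - 3c + 1 → 3c^{3} - 3b^{2} - bc + 3c^{2} - 2b - c + 1
  leading term c^{3}: no divisor's leading term divides it; move 3c^{3} to the remainder.
  leading term b^{2}: no divisor's leading term divides it; move -3b^{2} to the remainder.
  leading term bc: subtract (-1)·g_5 from -bc + 3c^{2} - 2b - c + 1 → -b + 2c - 3
  leading term b: no divisor's leading term divides it; move -b to the remainder.
  leading term c: no divisor's leading term divides it; move 2c to the remainder.
  leading term 1: no divisor's leading term divides it; move -3 to the remainder.
  remainder 3c^{3} - 3b^{2} - b + 2c - 3 ≠ 0; add g_6 = 3c^{3} - 3b^{2} - b + 2c - 3 to the basis.

The other S-polynomials (S(f_1,g_4), S(f_2,g_4), S(f_3,g_4), S(f_1,g_5), S(f_2,g_5), S(f_3,g_5), S(g_4,g_5), S(f_1,g_6), S(f_2,g_6), S(f_3,g_6), S(g_4,g_6), S(g_5,g_6)) all reduce to 0 modulo the current basis, so we have a Gröbner basis.
Inter-reduce: drop elements whose leading term is divisible by another's, tail-reduce, and make monic.

G = {b^{3} + b^{2} - 2c^{2} - 3b + 3c + 3, c^{3} - b^{2} + 2b + 3c - 1, bc - 3c^{2} + b + 3c + 3, a + b - 3c + 1}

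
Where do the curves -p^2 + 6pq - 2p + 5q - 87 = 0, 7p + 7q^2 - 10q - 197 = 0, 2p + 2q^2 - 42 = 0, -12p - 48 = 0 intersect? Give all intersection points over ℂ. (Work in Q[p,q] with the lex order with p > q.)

Compute a lex Gröbner basis by Buchberger's algorithm.
f_1 = -p^2 + 6pq - 2p + 5q - 87, LT = p^2.
f_2 = 7p + 7q^2 - 10q - 197, LT = p.
f_3 = 2p + 2q^2 - 42, LT = p.
f_4 = -12p - 48, LT = p.

S(f_1,f_2): lcm = p^2. S = -pq^2 - 32/7pq + 211/7p - 5q + 87.
  reduce S modulo (f_1, f_2, f_3, f_4):
  remainder q^4 + 22/7q^3 - 3176/49q^2 - 4439/49q + 45830/49 ≠ 0; add h_5 = q^4 + 22/7q^3 - 3176/49q^2 - 4439/49q + 45830/49 to the basis.

S(f_1,f_3): lcm = p^2. S = -pq^2 - 6pq + 23p - 5q + 87.
  reduce S modulo (f_1, f_2, f_3, f_4, h_5):
  remainder 10/7q^3 + 250/49q^2 - 2470/49q - 9850/49 ≠ 0; add h_6 = 10/7q^3 + 250/49q^2 - 2470/49q - 9850/49 to the basis.

S(f_1,f_4): lcm = p^2. S = -6pq - 2p - 5q + 87.
  reduce S modulo (f_1, f_2, f_3, f_4, h_5, h_6):
  remainder -28q^2 + 35q + 875 ≠ 0; add h_7 = -28q^2 + 35q + 875 to the basis.

S(f_2,f_3): lcm = p. S = -10/7q - 50/7.
  reduce S modulo (f_1, f_2, f_3, f_4, h_5, h_6, h_7):
  remainder -10/7q - 50/7 ≠ 0; add h_8 = -10/7q - 50/7 to the basis.

The other S-polynomials (S(f_2,f_4), S(f_3,f_4), S(f_1,h_5), S(f_2,h_5), S(f_3,h_5), S(f_4,h_5), S(f_1,h_6), S(f_2,h_6), S(f_3,h_6), S(f_4,h_6), S(h_5,h_6), S(f_1,h_7), S(f_2,h_7), S(f_3,h_7), S(f_4,h_7), S(h_5,h_7), S(h_6,h_7), S(f_1,h_8), S(f_2,h_8), S(f_3,h_8), S(f_4,h_8), S(h_5,h_8), S(h_6,h_8), S(h_7,h_8)) all reduce to 0 modulo the current basis, so we have a Gröbner basis.
Inter-reduce: drop elements whose leading term is divisible by another's, tail-reduce, and make monic.
Reduced Gröbner basis: {p + 4, q + 5}.

A lex Gröbner basis eliminates variables successively. Here q + 5 depends only on q, with roots {-5}; lifting each root through the earlier basis elements recovers the full solutions.
  q = -5: the earlier basis element becomes p + 4 = 0, giving p = -4 — point (-4, -5).
Zero-dimensionality of the ideal guarantees finitely many solutions over ℂ.

{(-4, -5)}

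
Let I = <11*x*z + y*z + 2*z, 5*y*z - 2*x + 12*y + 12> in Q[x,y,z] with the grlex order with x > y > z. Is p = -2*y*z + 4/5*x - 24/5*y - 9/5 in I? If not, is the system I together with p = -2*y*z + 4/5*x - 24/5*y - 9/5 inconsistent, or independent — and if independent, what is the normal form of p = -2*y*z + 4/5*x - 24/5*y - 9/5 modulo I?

First compute the reduced Gröbner basis of I by Buchberger's algorithm.
f_1 = 11*x*z + y*z + 2*z, LT = x*z.
f_2 = 5*y*z - 2*x + 12*y + 12, LT = y*z.

S(f_1,f_2): lcm = x*y*z. S = 1/11*y**2*z + 2/5*x**2 - 12/5*x*y + 2/11*y*z - 12/5*x.
  reduce S modulo (f_1, f_2):
  remainder 2/5*x**2 - 26/11*x*y - 12/55*y**2 - 128/55*x - 36/55*y - 24/55 ≠ 0; add h_3 = 2/5*x**2 - 26/11*x*y - 12/55*y**2 - 128/55*x - 36/55*y - 24/55 to the basis.

The other S-polynomials (S(f_1,h_3), S(f_2,h_3)) all reduce to 0 modulo the current basis, so we have a Gröbner basis.
Inter-reduce: drop elements whose leading term is divisible by another's, tail-reduce, and make monic.
Reduced Gröbner basis: {x**2 - 65/11*x*y - 6/11*y**2 - 64/11*x - 18/11*y - 12/11, x*z + 2/55*x - 12/55*y + 2/11*z - 12/55, y*z - 2/5*x + 12/5*y + 12/5}.
Label its elements g_1 = x**2 - 65/11*x*y - 6/11*y**2 - 64/11*x - 18/11*y - 12/11, g_2 = x*z + 2/55*x - 12/55*y + 2/11*z - 12/55, g_3 = y*z - 2/5*x + 12/5*y + 12/5.

Reduce p = -2*y*z + 4/5*x - 24/5*y - 9/5 modulo G:
  leading term y*z: subtract (-2)·g_3 from -2*y*z + 4/5*x - 24/5*y - 9/5 → 3
  leading term 1: no divisor's leading term divides it; move 3 to the remainder.
  normal form = 3.
The normal form is nonzero, so p ∉ I. Since p minus its normal form lies in I, I + (p) = I + (r) where r = 3; decide whether this ideal is the whole ring.
Here r = 3 is a nonzero constant, hence a unit: 1 ∈ I + (p), the Gröbner basis of I + (p) is {1}, and the enlarged system has no common solution — adjoining p is inconsistent.

Adjoining -2*y*z + 4/5*x - 24/5*y - 9/5 makes the ideal the whole ring: the system is inconsistent.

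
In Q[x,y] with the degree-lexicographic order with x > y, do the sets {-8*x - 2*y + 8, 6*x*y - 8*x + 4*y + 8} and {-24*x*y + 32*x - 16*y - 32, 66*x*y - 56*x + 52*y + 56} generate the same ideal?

Yes, the ideals are equal.

Since reduced Gröbner bases are canonical representatives of ideals under a given ordering, it suffices to compute and compare them.
Buchberger on the first generating set:
f_1 = -8*x - 2*y + 8, LT = x.
f_2 = 6*x*y - 8*x + 4*y + 8, LT = x*y.

S(f_1,f_2): lcm = x*y. S = 1/4*y**2 + 4/3*x - 5/3*y - 4/3.
  reduce S modulo (f_1, f_2):
  remainder 1/4*y**2 - 2*y ≠ 0; add g_3 = 1/4*y**2 - 2*y to the basis.

The other S-polynomials (S(f_1,g_3), S(f_2,g_3)) all reduce to 0 modulo the current basis, so we have a Gröbner basis.
Inter-reduce: drop elements whose leading term is divisible by another's, tail-reduce, and make monic.
Reduced Gröbner basis: {y**2 - 8*y, x + 1/4*y - 1}.

Buchberger on the second generating set:
h_1 = -24*x*y + 32*x - 16*y - 32, LT = x*y.
h_2 = 66*x*y - 56*x + 52*y + 56, LT = x*y.

S(h_1,h_2): lcm = x*y. S = -16/33*x - 4/33*y + 16/33.
  reduce S modulo (h_1, h_2):
  remainder -16/33*x - 4/33*y + 16/33 ≠ 0; add k_3 = -16/33*x - 4/33*y + 16/33 to the basis.

S(h_1,k_3): lcm = x*y. S = -1/4*y**2 - 4/3*x + 5/3*y + 4/3.
  reduce S modulo (h_1, h_2, k_3):
  remainder -1/4*y**2 + 2*y ≠ 0; add k_4 = -1/4*y**2 + 2*y to the basis.

The other S-polynomials (S(h_2,k_3), S(h_1,k_4), S(h_2,k_4), S(k_3,k_4)) all reduce to 0 modulo the current basis, so we have a Gröbner basis.
Inter-reduce: drop elements whose leading term is divisible by another's, tail-reduce, and make monic.
Reduced Gröbner basis: {y**2 - 8*y, x + 1/4*y - 1}.

Same reduced basis, so the two generating sets span the same ideal.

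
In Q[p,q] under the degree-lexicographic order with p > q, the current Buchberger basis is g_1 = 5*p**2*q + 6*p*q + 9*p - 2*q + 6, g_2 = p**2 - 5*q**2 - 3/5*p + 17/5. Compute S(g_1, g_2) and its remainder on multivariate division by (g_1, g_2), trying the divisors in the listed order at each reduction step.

S(g_1, g_2) = 5*q**3 + 9/5*p*q + 9/5*p - 19/5*q + 6/5; remainder on division = 5*q**3 + 9/5*p*q + 9/5*p - 19/5*q + 6/5.

lcm(LM(g_1), LM(g_2)) = p**2*q.
S = (lcm/LT(g_1))·g_1 − (lcm/LT(g_2))·g_2 = 5*q**3 + 9/5*p*q + 9/5*p - 19/5*q + 6/5.
Reduce S modulo (g_1, g_2) in that order:
  leading term q**3: no divisor's leading term divides it; move 5*q**3 to the remainder.
  leading term p*q: no divisor's leading term divides it; move 9/5*p*q to the remainder.
  leading term p: no divisor's leading term divides it; move 9/5*p to the remainder.
  leading term q: no divisor's leading term divides it; move -19/5*q to the remainder.
  leading term 1: no divisor's leading term divides it; move 6/5 to the remainder.
The remainder 5*q**3 + 9/5*p*q + 9/5*p - 19/5*q + 6/5 is nonzero, so it would be added as the next basis element.
This is the inner loop of Buchberger's algorithm — each nonzero remainder becomes a new basis element.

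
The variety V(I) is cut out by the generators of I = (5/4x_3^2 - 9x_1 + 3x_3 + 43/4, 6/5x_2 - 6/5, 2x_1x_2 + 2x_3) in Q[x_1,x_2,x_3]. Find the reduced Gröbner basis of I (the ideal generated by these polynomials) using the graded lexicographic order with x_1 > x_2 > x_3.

G = {x_3^2 + 48/5x_3 + 43/5, x_1 + x_3, x_2 - 1}

f_1 = 5/4x_3^2 - 9x_1 + 3x_3 + 43/4, LT = x_3^2.
f_2 = 6/5x_2 - 6/5, LT = x_2.
f_3 = 2x_1x_2 + 2x_3, LT = x_1x_2.

S(f_2,f_3): lcm = x_1x_2. S = -x_1 - x_3.
  reduce S modulo (f_1, f_2, f_3):
  remainder -x_1 - x_3 ≠ 0; add g_4 = -x_1 - x_3 to the basis.

The other S-polynomials (S(f_1,f_2), S(f_1,f_3), S(f_1,g_4), S(f_2,g_4), S(f_3,g_4)) all reduce to 0 modulo the current basis, so we have a Gröbner basis.
Inter-reduce: drop elements whose leading term is divisible by another's, tail-reduce, and make monic.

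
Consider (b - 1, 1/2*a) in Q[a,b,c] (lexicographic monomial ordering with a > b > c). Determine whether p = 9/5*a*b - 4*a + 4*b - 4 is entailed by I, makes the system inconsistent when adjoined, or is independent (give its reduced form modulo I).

9/5*a*b - 4*a + 4*b - 4 lies in I (it reduces to 0).

First compute the reduced Gröbner basis of I by Buchberger's algorithm.
f_1 = b - 1, LT = b.
f_2 = 1/2*a, LT = a.

The S-polynomials (S(f_1,f_2)) all reduce to 0 modulo the current basis, so we have a Gröbner basis.
Inter-reduce: drop elements whose leading term is divisible by another's, tail-reduce, and make monic.
Reduced Gröbner basis: {a, b - 1}.
Label its elements g_1 = a, g_2 = b - 1.

Reduce p = 9/5*a*b - 4*a + 4*b - 4 modulo G:
  leading term a*b: subtract (9/5*b)·g_1 from 9/5*a*b - 4*a + 4*b - 4 → -4*a + 4*b - 4
  leading term a: subtract (-4)·g_1 from -4*a + 4*b - 4 → 4*b - 4
  leading term b: subtract (4)·g_2 from 4*b - 4 → 0
  normal form = 0.
Since the normal form is 0, p ∈ I.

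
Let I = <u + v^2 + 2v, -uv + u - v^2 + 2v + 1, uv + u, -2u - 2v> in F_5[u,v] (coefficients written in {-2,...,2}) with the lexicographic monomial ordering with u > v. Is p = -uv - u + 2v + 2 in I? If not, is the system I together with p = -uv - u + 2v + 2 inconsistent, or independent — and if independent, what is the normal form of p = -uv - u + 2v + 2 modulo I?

-uv - u + 2v + 2 lies in I (it reduces to 0).

First compute the reduced Gröbner basis of I by Buchberger's algorithm.
f_1 = u + v^2 + 2v, LT = u.
f_2 = -uv + u - v^2 + 2v + 1, LT = uv.
f_3 = uv + u, LT = uv.
f_4 = -2u - 2v, LT = u.

S(f_1,f_2): lcm = uv. S = u + v^3 + v^2 + 2v + 1.
  reduce S modulo (f_1, f_2, f_3, f_4):
  remainder v^3 + 1 ≠ 0; add h_5 = v^3 + 1 to the basis.

S(f_1,f_3): lcm = uv. S = -u + v^3 + 2v^2.
  reduce S modulo (f_1, f_2, f_3, f_4, h_5):
  remainder -2v^2 + 2v - 1 ≠ 0; add h_6 = -2v^2 + 2v - 1 to the basis.

S(f_1,f_4): lcm = u. S = v^2 + v.
  reduce S modulo (f_1, f_2, f_3, f_4, h_5, h_6):
  remainder 2v + 2 ≠ 0; add h_7 = 2v + 2 to the basis.

The other S-polynomials (S(f_2,f_3), S(f_2,f_4), S(f_3,f_4), S(f_1,h_5), S(f_2,h_5), S(f_3,h_5), S(f_4,h_5), S(f_1,h_6), S(f_2,h_6), S(f_3,h_6), S(f_4,h_6), S(h_5,h_6), S(f_1,h_7), S(f_2,h_7), S(f_3,h_7), S(f_4,h_7), S(h_5,h_7), S(h_6,h_7)) all reduce to 0 modulo the current basis, so we have a Gröbner basis.
Inter-reduce: drop elements whose leading term is divisible by another's, tail-reduce, and make monic.
Reduced Gröbner basis: {u - 1, v + 1}.
Label its elements g_1 = u - 1, g_2 = v + 1.

Reduce p = -uv - u + 2v + 2 modulo G:
  leading term uv: subtract (-v)·g_1 from -uv - u + 2v + 2 → -u + v + 2
  leading term u: subtract (-1)·g_1 from -u + v + 2 → v + 1
  leading term v: subtract (1)·g_2 from v + 1 → 0
  normal form = 0.
Since the normal form is 0, p ∈ I.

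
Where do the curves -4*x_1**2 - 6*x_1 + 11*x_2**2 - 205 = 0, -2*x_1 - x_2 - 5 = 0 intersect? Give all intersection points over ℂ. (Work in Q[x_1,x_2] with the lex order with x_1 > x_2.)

{(-7/20, -43/10), (-5, 5)}

Compute a lex Gröbner basis by Buchberger's algorithm.
f_1 = -4*x_1**2 - 6*x_1 + 11*x_2**2 - 205, LT = x_1**2.
f_2 = -2*x_1 - x_2 - 5, LT = x_1.

S(f_1,f_2): lcm = x_1**2. S = -1/2*x_1*x_2 - x_1 - 11/4*x_2**2 + 205/4.
  leading term x_1*x_2: subtract (1/4*x_2)·f_2 from -1/2*x_1*x_2 - x_1 - 11/4*x_2**2 + 205/4 → -x_1 - 5/2*x_2**2 + 5/4*x_2 + 205/4
  leading term x_1: subtract (1/2)·f_2 from -x_1 - 5/2*x_2**2 + 5/4*x_2 + 205/4 → -5/2*x_2**2 + 7/4*x_2 + 215/4
  leading term x_2**2: no divisor's leading term divides it; move -5/2*x_2**2 to the remainder.
  leading term x_2: no divisor's leading term divides it; move 7/4*x_2 to the remainder.
  leading term 1: no divisor's leading term divides it; move 215/4 to the remainder.
  remainder -5/2*x_2**2 + 7/4*x_2 + 215/4 ≠ 0; add h_3 = -5/2*x_2**2 + 7/4*x_2 + 215/4 to the basis.

The other S-polynomials (S(f_1,h_3), S(f_2,h_3)) all reduce to 0 modulo the current basis, so we have a Gröbner basis.
Inter-reduce: drop elements whose leading term is divisible by another's, tail-reduce, and make monic.
Reduced Gröbner basis: {x_1 + 1/2*x_2 + 5/2, x_2**2 - 7/10*x_2 - 43/2}.

A lex Gröbner basis eliminates variables successively. Here x_2**2 - 7/10*x_2 - 43/2 depends only on x_2, with roots {-43/10, 5}; lifting each root through the earlier basis elements recovers the full solutions.
  x_2 = -43/10: the earlier basis element becomes x_1 + 7/20 = 0, giving x_1 = -7/20 — point (-7/20, -43/10).
  x_2 = 5: the earlier basis element becomes x_1 + 5 = 0, giving x_1 = -5 — point (-5, 5).
Check: every point annihilates each of the original generators.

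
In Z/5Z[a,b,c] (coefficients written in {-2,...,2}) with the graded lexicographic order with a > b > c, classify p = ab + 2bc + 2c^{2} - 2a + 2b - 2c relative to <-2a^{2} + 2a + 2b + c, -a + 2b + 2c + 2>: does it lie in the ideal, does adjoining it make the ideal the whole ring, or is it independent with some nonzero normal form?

ab + 2bc + 2c^{2} - 2a + 2b - 2c lies in I (it reduces to 0).

First compute the reduced Gröbner basis of I by Buchberger's algorithm.
f_1 = -2a^{2} + 2a + 2b + c, LT = a^{2}.
f_2 = -a + 2b + 2c + 2, LT = a.

S(f_1,f_2): lcm = a^{2}. S = 2ab + 2ac + a - b + 2c.
  reduce S modulo (f_1, f_2):
  remainder -b^{2} - 2bc - c^{2} - 2c + 2 ≠ 0; add h_3 = -b^{2} - 2bc - c^{2} - 2c + 2 to the basis.

The other S-polynomials (S(f_1,h_3), S(f_2,h_3)) all reduce to 0 modulo the current basis, so we have a Gröbner basis.
Inter-reduce: drop elements whose leading term is divisible by another's, tail-reduce, and make monic.
Reduced Gröbner basis: {b^{2} + 2bc + c^{2} + 2c - 2, a - 2b - 2c - 2}.
Label its elements g_1 = b^{2} + 2bc + c^{2} + 2c - 2, g_2 = a - 2b - 2c - 2.

Reduce p = ab + 2bc + 2c^{2} - 2a + 2b - 2c modulo G:
  leading term ab: subtract (b)·g_2 from ab + 2bc + 2c^{2} - 2a + 2b - 2c → 2b^{2} - bc + 2c^{2} - 2a - b - 2c
  leading term b^{2}: subtract (2)·g_1 from 2b^{2} - bc + 2c^{2} - 2a - b - 2c → -2a - b - c - 1
  leading term a: subtract (-2)·g_2 from -2a - b - c - 1 → 0
  normal form = 0.
Since the normal form is 0, p ∈ I.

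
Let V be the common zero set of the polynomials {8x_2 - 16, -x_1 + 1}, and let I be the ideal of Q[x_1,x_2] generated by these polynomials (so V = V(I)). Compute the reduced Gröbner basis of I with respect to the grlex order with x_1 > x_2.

f_1 = 8x_2 - 16, LT = x_2.
f_2 = -x_1 + 1, LT = x_1.

The S-polynomials (S(f_1,f_2)) all reduce to 0 modulo the current basis, so we have a Gröbner basis.

G = {x_1 - 1, x_2 - 2}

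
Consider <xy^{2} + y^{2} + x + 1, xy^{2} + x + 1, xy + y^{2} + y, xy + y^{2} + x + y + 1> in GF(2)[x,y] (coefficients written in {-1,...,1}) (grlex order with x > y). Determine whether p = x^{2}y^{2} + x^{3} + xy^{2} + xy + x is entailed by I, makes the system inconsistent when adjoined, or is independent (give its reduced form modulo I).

x^{2}y^{2} + x^{3} + xy^{2} + xy + x is independent of I; its normal form modulo I is y.

First compute the reduced Gröbner basis of I by Buchberger's algorithm.
f_1 = xy^{2} + y^{2} + x + 1, LT = xy^{2}.
f_2 = xy^{2} + x + 1, LT = xy^{2}.
f_3 = xy + y^{2} + y, LT = xy.
f_4 = xy + y^{2} + x + y + 1, LT = xy.

S(f_1,f_2): lcm = xy^{2}. S = y^{2}.
  reduce S modulo (f_1, f_2, f_3, f_4):
  remainder y^{2} ≠ 0; add h_5 = y^{2} to the basis.

S(f_1,f_3): lcm = xy^{2}. S = y^{3} + x + 1.
  reduce S modulo (f_1, f_2, f_3, f_4, h_5):
  remainder x + 1 ≠ 0; add h_6 = x + 1 to the basis.

The other S-polynomials (S(f_1,f_4), S(f_2,f_3), S(f_2,f_4), S(f_3,f_4), S(f_1,h_5), S(f_2,h_5), S(f_3,h_5), S(f_4,h_5), S(f_1,h_6), S(f_2,h_6), S(f_3,h_6), S(f_4,h_6), S(h_5,h_6)) all reduce to 0 modulo the current basis, so we have a Gröbner basis.
Inter-reduce: drop elements whose leading term is divisible by another's, tail-reduce, and make monic.
Reduced Gröbner basis: {y^{2}, x + 1}.
Label its elements g_1 = y^{2}, g_2 = x + 1.

Reduce p = x^{2}y^{2} + x^{3} + xy^{2} + xy + x modulo G:
  leading term x^{2}y^{2}: subtract (x^{2})·g_1 from x^{2}y^{2} + x^{3} + xy^{2} + xy + x → x^{3} + xy^{2} + xy + x
  leading term x^{3}: subtract (x^{2})·g_2 from x^{3} + xy^{2} + xy + x → xy^{2} + x^{2} + xy + x
  leading term xy^{2}: subtract (x)·g_1 from xy^{2} + x^{2} + xy + x → x^{2} + xy + x
  leading term x^{2}: subtract (x)·g_2 from x^{2} + xy + x → xy
  leading term xy: subtract (y)·g_2 from xy → y
  leading term y: no divisor's leading term divides it; move y to the remainder.
  normal form = y.
The normal form is nonzero, so p ∉ I. Since p minus its normal form lies in I, I + (p) = I + (r) where r = y; decide whether this ideal is the whole ring.
Run Buchberger on G together with r (pairs among the g_i already reduce to 0 since G is a Gröbner basis):
g_1 = y^{2}, LT = y^{2}.
g_2 = x + 1, LT = x.
r = y, LT = y.

The S-polynomials (S(g_1,g_2), S(g_1,r), S(g_2,r)) all reduce to 0 modulo the current basis, so we have a Gröbner basis.
Inter-reduce: drop elements whose leading term is divisible by another's, tail-reduce, and make monic.
Reduced Gröbner basis: {x + 1, y}.
The reduced Gröbner basis of I + (p) is {x + 1, y} ≠ {1}, a proper ideal, so the enlarged system stays consistent: p is independent of I, with normal form y.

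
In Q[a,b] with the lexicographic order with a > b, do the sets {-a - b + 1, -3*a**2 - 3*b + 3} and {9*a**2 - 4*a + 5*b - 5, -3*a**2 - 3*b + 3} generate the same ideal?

Equality of ideals is decidable: compute both reduced Gröbner bases (unique for the ordering) and check whether they agree.
Buchberger on the first generating set:
f_1 = -a - b + 1, LT = a.
f_2 = -3*a**2 - 3*b + 3, LT = a**2.

S(f_1,f_2): lcm = a**2. S = a*b - a - b + 1.
  leading term a*b: subtract (-b)·f_1 from a*b - a - b + 1 → -a - b**2 + 1
  leading term a: subtract (1)·f_1 from -a - b**2 + 1 → -b**2 + b
  leading term b**2: no divisor's leading term divides it; move -b**2 to the remainder.
  leading term b: no divisor's leading term divides it; move b to the remainder.
  remainder -b**2 + b ≠ 0; add g_3 = -b**2 + b to the basis.

The other S-polynomials (S(f_1,g_3), S(f_2,g_3)) all reduce to 0 modulo the current basis, so we have a Gröbner basis.
Inter-reduce: drop elements whose leading term is divisible by another's, tail-reduce, and make monic.
Reduced Gröbner basis: {a + b - 1, b**2 - b}.

Buchberger on the second generating set:
h_1 = 9*a**2 - 4*a + 5*b - 5, LT = a**2.
h_2 = -3*a**2 - 3*b + 3, LT = a**2.

S(h_1,h_2): lcm = a**2. S = -4/9*a - 4/9*b + 4/9.
  leading term a: no divisor's leading term divides it; move -4/9*a to the remainder.
  leading term b: no divisor's leading term divides it; move -4/9*b to the remainder.
  leading term 1: no divisor's leading term divides it; move 4/9 to the remainder.
  remainder -4/9*a - 4/9*b + 4/9 ≠ 0; add k_3 = -4/9*a - 4/9*b + 4/9 to the basis.

S(h_1,k_3): lcm = a**2. S = -a*b + 5/9*a + 5/9*b - 5/9.
  leading term a*b: subtract (9/4*b)·k_3 from -a*b + 5/9*a + 5/9*b - 5/9 → 5/9*a + b**2 - 4/9*b - 5/9
  leading term a: subtract (-5/4)·k_3 from 5/9*a + b**2 - 4/9*b - 5/9 → b**2 - b
  leading term b**2: no divisor's leading term divides it; move b**2 to the remainder.
  leading term b: no divisor's leading term divides it; move -b to the remainder.
  remainder b**2 - b ≠ 0; add k_4 = b**2 - b to the basis.

The other S-polynomials (S(h_2,k_3), S(h_1,k_4), S(h_2,k_4), S(k_3,k_4)) all reduce to 0 modulo the current basis, so we have a Gröbner basis.
Inter-reduce: drop elements whose leading term is divisible by another's, tail-reduce, and make monic.
Reduced Gröbner basis: {a + b - 1, b**2 - b}.

These coincide, so the ideals are equal.
The same test decides containment: I ⊆ J iff every generator of I reduces to 0 modulo a Gröbner basis of J.

Yes, the ideals are equal.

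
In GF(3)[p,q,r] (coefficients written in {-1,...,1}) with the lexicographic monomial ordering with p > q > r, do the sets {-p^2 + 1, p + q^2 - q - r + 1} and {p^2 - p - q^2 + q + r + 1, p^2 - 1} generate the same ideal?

Since reduced Gröbner bases are canonical representatives of ideals under a given ordering, it suffices to compute and compare them.
Buchberger on the first generating set:
f_1 = -p^2 + 1, LT = p^2.
f_2 = p + q^2 - q - r + 1, LT = p.

S(f_1,f_2): lcm = p^2. S = -pq^2 + pq + pr - p - 1.
  reduce S modulo (f_1, f_2):
  remainder q^4 + q^3 + q^2r - qr + q + r^2 + r ≠ 0; add g_3 = q^4 + q^3 + q^2r - qr + q + r^2 + r to the basis.

The other S-polynomials (S(f_1,g_3), S(f_2,g_3)) all reduce to 0 modulo the current basis, so we have a Gröbner basis.
Inter-reduce: drop elements whose leading term is divisible by another's, tail-reduce, and make monic.
Reduced Gröbner basis: {p + q^2 - q - r + 1, q^4 + q^3 + q^2r - qr + q + r^2 + r}.

Buchberger on the second generating set:
h_1 = p^2 - p - q^2 + q + r + 1, LT = p^2.
h_2 = p^2 - 1, LT = p^2.

S(h_1,h_2): lcm = p^2. S = -p - q^2 + q + r - 1.
  reduce S modulo (h_1, h_2):
  remainder -p - q^2 + q + r - 1 ≠ 0; add k_3 = -p - q^2 + q + r - 1 to the basis.

S(h_1,k_3): lcm = p^2. S = -pq^2 + pq + pr + p - q^2 + q + r + 1.
  reduce S modulo (h_1, h_2, k_3):
  remainder q^4 + q^3 + q^2r - qr + q + r^2 + r ≠ 0; add k_4 = q^4 + q^3 + q^2r - qr + q + r^2 + r to the basis.

The other S-polynomials (S(h_2,k_3), S(h_1,k_4), S(h_2,k_4), S(k_3,k_4)) all reduce to 0 modulo the current basis, so we have a Gröbner basis.
Inter-reduce: drop elements whose leading term is divisible by another's, tail-reduce, and make monic.
Reduced Gröbner basis: {p + q^2 - q - r + 1, q^4 + q^3 + q^2r - qr + q + r^2 + r}.

These coincide, so the ideals are equal.

Yes, the ideals are equal.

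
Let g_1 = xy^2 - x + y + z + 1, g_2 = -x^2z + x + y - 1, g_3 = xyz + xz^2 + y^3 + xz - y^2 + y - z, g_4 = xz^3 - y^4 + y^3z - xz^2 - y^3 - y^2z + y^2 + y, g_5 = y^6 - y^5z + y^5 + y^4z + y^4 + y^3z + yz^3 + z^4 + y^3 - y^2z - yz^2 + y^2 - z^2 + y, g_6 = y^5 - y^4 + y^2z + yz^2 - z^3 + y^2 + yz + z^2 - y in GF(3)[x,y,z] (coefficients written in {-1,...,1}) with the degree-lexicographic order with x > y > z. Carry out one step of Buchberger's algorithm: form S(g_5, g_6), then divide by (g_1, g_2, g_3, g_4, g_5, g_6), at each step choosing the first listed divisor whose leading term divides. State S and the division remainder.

S(g_5, g_6) = -y^5z - y^5 + y^4z + y^4 - y^2z^2 - yz^3 + z^4 + y^2z + yz^2 - y^2 - z^2 + y; remainder on division = 0.

lcm(LM(g_5), LM(g_6)) = y^6.
S = (lcm/LT(g_5))·g_5 − (lcm/LT(g_6))·g_6 = -y^5z - y^5 + y^4z + y^4 - y^2z^2 - yz^3 + z^4 + y^2z + yz^2 - y^2 - z^2 + y.
Reduce S modulo (g_1, g_2, g_3, g_4, g_5, g_6) in that order:
  leading term y^5z: subtract (-z)·g_6 from -y^5z - y^5 + y^4z + y^4 - y^2z^2 - yz^3 + z^4 + y^2z + yz^2 - y^2 - z^2 + y → -y^5 + y^4 - y^2z - yz^2 + z^3 - y^2 - yz - z^2 + y
  leading term y^5: subtract (-1)·g_6 from -y^5 + y^4 - y^2z - yz^2 + z^3 - y^2 - yz - z^2 + y → 0
The remainder is 0, so this S-polynomial contributes no new basis element.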